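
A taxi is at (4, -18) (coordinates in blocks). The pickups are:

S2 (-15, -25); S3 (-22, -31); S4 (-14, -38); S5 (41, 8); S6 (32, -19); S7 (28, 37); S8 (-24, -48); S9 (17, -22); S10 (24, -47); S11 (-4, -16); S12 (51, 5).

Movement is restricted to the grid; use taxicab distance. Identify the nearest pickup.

Distances from (4, -18):
S2: 26 blocks
S3: 39 blocks
S4: 38 blocks
S5: 63 blocks
S6: 29 blocks
S7: 79 blocks
S8: 58 blocks
S9: 17 blocks
S10: 49 blocks
S11: 10 blocks
S12: 70 blocks
Minimum: S11 at 10 blocks.

S11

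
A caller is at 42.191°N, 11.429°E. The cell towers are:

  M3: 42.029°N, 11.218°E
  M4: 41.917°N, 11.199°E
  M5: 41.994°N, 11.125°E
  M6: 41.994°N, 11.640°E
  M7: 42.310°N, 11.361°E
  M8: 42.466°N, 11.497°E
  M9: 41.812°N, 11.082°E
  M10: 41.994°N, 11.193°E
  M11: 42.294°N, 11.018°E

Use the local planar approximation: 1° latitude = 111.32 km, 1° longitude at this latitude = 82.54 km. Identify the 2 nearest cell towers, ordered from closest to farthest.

M7, M3

Distances from 42.191°N, 11.429°E:
M3: 25.071 km
M4: 35.927 km
M5: 33.325 km
M6: 28.004 km
M7: 14.387 km
M8: 31.123 km
M9: 50.994 km
M10: 29.332 km
M11: 35.809 km
Sorted: M7 (14.387 km) < M3 (25.071 km) < M6 (28.004 km) < M10 (29.332 km) < …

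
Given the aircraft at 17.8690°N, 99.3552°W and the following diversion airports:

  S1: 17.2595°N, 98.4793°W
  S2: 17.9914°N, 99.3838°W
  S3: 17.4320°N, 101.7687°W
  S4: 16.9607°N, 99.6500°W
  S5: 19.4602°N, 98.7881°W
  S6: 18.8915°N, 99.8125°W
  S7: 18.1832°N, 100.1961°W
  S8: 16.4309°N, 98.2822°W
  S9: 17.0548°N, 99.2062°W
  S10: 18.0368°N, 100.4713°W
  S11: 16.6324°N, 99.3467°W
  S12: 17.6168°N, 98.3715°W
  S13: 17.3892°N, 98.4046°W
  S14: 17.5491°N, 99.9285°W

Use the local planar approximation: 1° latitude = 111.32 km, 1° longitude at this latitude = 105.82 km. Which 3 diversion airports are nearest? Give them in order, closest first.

S2, S14, S9

Distances from 17.8690°N, 99.3552°W:
S1: √((-0.6095·111.32)² + (0.8759·105.82)²) = √(4603.560078 + 8591.016776) = 114.8676 km
S2: √((0.1224·111.32)² + (-0.0286·105.82)²) = √(185.656103 + 9.159412) = 13.9576 km
S3: √((-0.4370·111.32)² + (-2.4135·105.82)²) = √(2366.515042 + 65227.407968) = 259.9883 km
S4: √((-0.9083·111.32)² + (-0.2948·105.82)²) = √(10223.627646 + 973.173945) = 105.8149 km
S5: √((1.5912·111.32)² + (0.5671·105.82)²) = √(31375.881462 + 3601.262751) = 187.0218 km
S6: √((1.0225·111.32)² + (-0.4573·105.82)²) = √(12956.062330 + 2341.735917) = 123.6843 km
S7: √((0.3142·111.32)² + (-0.8409·105.82)²) = √(1223.372621 + 7918.159019) = 95.6114 km
S8: √((-1.4381·111.32)² + (1.0730·105.82)²) = √(25628.581413 + 12892.435232) = 196.2677 km
S9: √((-0.8142·111.32)² + (0.1490·105.82)²) = √(8215.019363 + 248.603965) = 91.9980 km
S10: √((0.1678·111.32)² + (-1.1161·105.82)²) = √(348.923571 + 13948.956845) = 119.5737 km
S11: √((-1.2366·111.32)² + (0.0085·105.82)²) = √(18949.810863 + 0.809046) = 137.6613 km
S12: √((-0.2522·111.32)² + (0.9837·105.82)²) = √(788.200235 + 10835.796922) = 107.8146 km
S13: √((-0.4798·111.32)² + (0.9506·105.82)²) = √(2852.770813 + 10118.849447) = 113.8930 km
S14: √((-0.3199·111.32)² + (-0.5733·105.82)²) = √(1268.162409 + 3680.437084) = 70.3463 km
Sorted: S2 (13.9576 km) < S14 (70.3463 km) < S9 (91.9980 km) < S7 (95.6114 km) < S4 (105.8149 km) < …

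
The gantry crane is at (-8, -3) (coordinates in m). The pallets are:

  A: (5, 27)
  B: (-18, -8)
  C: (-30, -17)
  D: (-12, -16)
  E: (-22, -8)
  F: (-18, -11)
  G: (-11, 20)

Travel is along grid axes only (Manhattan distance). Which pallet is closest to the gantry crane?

B

Distances from (-8, -3):
A: 43 m
B: 15 m
C: 36 m
D: 17 m
E: 19 m
F: 18 m
G: 26 m
Minimum: B at 15 m.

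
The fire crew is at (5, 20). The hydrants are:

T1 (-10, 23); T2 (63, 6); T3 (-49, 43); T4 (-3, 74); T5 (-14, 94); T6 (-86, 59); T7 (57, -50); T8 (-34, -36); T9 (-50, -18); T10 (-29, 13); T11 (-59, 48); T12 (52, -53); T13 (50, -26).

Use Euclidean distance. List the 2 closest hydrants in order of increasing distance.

Distances from (5, 20):
T1: √((-15)² + (3)²) = √(225.000 + 9.000) = 15.3
T2: √((58)² + (-14)²) = √(3364.000 + 196.000) = 59.7
T3: √((-54)² + (23)²) = √(2916.000 + 529.000) = 58.7
T4: √((-8)² + (54)²) = √(64.000 + 2916.000) = 54.6
T5: √((-19)² + (74)²) = √(361.000 + 5476.000) = 76.4
T6: √((-91)² + (39)²) = √(8281.000 + 1521.000) = 99.0
T7: √((52)² + (-70)²) = √(2704.000 + 4900.000) = 87.2
T8: √((-39)² + (-56)²) = √(1521.000 + 3136.000) = 68.2
T9: √((-55)² + (-38)²) = √(3025.000 + 1444.000) = 66.9
T10: √((-34)² + (-7)²) = √(1156.000 + 49.000) = 34.7
T11: √((-64)² + (28)²) = √(4096.000 + 784.000) = 69.9
T12: √((47)² + (-73)²) = √(2209.000 + 5329.000) = 86.8
T13: √((45)² + (-46)²) = √(2025.000 + 2116.000) = 64.4
Sorted: T1 (15.3) < T10 (34.7) < T4 (54.6) < T3 (58.7) < …

T1, T10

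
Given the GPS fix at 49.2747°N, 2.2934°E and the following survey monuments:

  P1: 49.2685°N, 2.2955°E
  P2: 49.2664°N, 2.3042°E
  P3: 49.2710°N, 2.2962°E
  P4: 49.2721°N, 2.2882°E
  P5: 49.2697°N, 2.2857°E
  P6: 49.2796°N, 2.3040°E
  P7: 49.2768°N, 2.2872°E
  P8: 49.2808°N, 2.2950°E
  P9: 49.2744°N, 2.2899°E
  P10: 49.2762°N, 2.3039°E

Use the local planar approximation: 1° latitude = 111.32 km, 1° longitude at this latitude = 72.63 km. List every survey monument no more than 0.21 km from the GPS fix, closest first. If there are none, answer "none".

Distances from 49.2747°N, 2.2934°E:
P1: √((-0.0062·111.32)² + (0.0021·72.63)²) = √(0.476354 + 0.023263) = 0.7068 km
P2: √((-0.0083·111.32)² + (0.0108·72.63)²) = √(0.853695 + 0.615290) = 1.2120 km
P3: √((-0.0037·111.32)² + (0.0028·72.63)²) = √(0.169648 + 0.041357) = 0.4594 km
P4: √((-0.0026·111.32)² + (-0.0052·72.63)²) = √(0.083771 + 0.142639) = 0.4758 km
P5: √((-0.0050·111.32)² + (-0.0077·72.63)²) = √(0.309804 + 0.312762) = 0.7890 km
P6: √((0.0049·111.32)² + (0.0106·72.63)²) = √(0.297535 + 0.592712) = 0.9435 km
P7: √((0.0021·111.32)² + (-0.0062·72.63)²) = √(0.054649 + 0.202775) = 0.5074 km
P8: √((0.0061·111.32)² + (0.0016·72.63)²) = √(0.461112 + 0.013504) = 0.6889 km
P9: √((-0.0003·111.32)² + (-0.0035·72.63)²) = √(0.001115 + 0.064620) = 0.2564 km
P10: √((0.0015·111.32)² + (0.0105·72.63)²) = √(0.027882 + 0.581582) = 0.7807 km
Threshold 0.21 km: none within range.

none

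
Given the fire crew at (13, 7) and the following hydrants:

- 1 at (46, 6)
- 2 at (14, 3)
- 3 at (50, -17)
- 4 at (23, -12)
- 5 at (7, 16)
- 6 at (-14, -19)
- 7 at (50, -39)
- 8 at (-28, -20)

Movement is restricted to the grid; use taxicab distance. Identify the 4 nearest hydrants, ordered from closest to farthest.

2, 5, 4, 1

Distances from (13, 7):
1: 34
2: 5
3: 61
4: 29
5: 15
6: 53
7: 83
8: 68
Sorted: 2 (5) < 5 (15) < 4 (29) < 1 (34) < 6 (53) < 3 (61) < …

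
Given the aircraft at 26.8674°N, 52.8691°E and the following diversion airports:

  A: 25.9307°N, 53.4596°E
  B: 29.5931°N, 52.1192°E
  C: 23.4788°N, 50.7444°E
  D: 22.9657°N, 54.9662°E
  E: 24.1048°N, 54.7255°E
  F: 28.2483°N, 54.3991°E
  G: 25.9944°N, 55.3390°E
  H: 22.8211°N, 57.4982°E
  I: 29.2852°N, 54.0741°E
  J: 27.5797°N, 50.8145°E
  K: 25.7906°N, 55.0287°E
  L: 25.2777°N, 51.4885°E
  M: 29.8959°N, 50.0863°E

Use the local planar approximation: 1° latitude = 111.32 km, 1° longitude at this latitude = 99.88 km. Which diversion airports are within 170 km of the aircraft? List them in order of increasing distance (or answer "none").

A

Distances from 26.8674°N, 52.8691°E:
A: 119.7977 km
B: 312.5327 km
C: 432.8156 km
D: 482.2050 km
E: 359.1043 km
F: 216.7562 km
G: 265.1455 km
H: 645.4941 km
I: 294.8336 km
J: 219.9999 km
K: 246.7702 km
L: 224.3471 km
M: 436.9353 km
Threshold 170 km: A (119.7977 km) is within range.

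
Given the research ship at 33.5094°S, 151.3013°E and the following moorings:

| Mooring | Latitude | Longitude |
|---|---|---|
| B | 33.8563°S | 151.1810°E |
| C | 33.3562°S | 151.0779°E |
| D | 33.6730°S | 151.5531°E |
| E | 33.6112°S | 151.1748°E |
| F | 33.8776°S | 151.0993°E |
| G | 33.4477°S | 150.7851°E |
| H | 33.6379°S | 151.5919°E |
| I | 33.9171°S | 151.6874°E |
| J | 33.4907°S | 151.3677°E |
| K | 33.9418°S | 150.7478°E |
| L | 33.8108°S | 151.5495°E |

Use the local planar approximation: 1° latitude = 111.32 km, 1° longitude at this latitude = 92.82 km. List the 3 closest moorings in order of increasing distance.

J, E, C

Distances from 33.5094°S, 151.3013°E:
B: 40.1989 km
C: 26.8482 km
D: 29.6299 km
E: 16.3184 km
F: 45.0729 km
G: 48.4035 km
H: 30.5318 km
I: 57.8287 km
J: 6.5053 km
K: 70.4020 km
L: 40.6998 km
Sorted: J (6.5053 km) < E (16.3184 km) < C (26.8482 km) < D (29.6299 km) < H (30.5318 km) < …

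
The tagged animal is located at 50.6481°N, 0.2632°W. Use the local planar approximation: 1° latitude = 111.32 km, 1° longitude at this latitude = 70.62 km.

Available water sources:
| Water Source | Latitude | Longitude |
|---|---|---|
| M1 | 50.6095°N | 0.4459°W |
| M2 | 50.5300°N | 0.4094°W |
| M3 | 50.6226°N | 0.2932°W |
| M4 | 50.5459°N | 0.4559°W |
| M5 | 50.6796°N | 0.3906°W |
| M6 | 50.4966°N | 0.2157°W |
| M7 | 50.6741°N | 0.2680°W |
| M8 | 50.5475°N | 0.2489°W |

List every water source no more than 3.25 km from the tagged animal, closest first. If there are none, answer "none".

M7

Distances from 50.6481°N, 0.2632°W:
M1: √((-0.0386·111.32)² + (-0.1827·70.62)²) = √(18.463796 + 166.468674) = 13.5990 km
M2: √((-0.1181·111.32)² + (-0.1462·70.62)²) = √(172.840769 + 106.598274) = 16.7164 km
M3: √((-0.0255·111.32)² + (-0.0300·70.62)²) = √(8.057991 + 4.488466) = 3.5421 km
M4: √((-0.1022·111.32)² + (-0.1927·70.62)²) = √(129.433945 + 185.190565) = 17.7377 km
M5: √((0.0315·111.32)² + (-0.1274·70.62)²) = √(12.296103 + 80.945793) = 9.6562 km
M6: √((-0.1515·111.32)² + (0.0475·70.62)²) = √(284.427550 + 11.252335) = 17.1953 km
M7: √((0.0260·111.32)² + (-0.0048·70.62)²) = √(8.377088 + 0.114905) = 2.9141 km
M8: √((-0.1006·111.32)² + (0.0143·70.62)²) = √(125.412942 + 1.019829) = 11.2442 km
Threshold 3.25 km: M7 (2.9141 km) is within range.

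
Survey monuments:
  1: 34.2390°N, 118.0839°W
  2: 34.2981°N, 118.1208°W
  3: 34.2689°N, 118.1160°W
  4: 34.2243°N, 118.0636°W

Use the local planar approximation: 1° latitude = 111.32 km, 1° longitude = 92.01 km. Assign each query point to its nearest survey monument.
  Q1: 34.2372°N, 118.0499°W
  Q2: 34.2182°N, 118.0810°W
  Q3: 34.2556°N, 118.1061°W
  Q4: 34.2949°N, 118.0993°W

Q1→4; Q2→4; Q3→3; Q4→2

Q1 at 34.2372°N, 118.0499°W:
  1: 3.1348 km
  2: 9.4083 km
  3: 7.0315 km
  4: 1.9108 km
  → nearest: 4 (1.9108 km)
Q2 at 34.2182°N, 118.0810°W:
  1: 2.3308 km
  2: 9.6188 km
  3: 6.4980 km
  4: 1.7390 km
  → nearest: 4 (1.7390 km)
Q3 at 34.2556°N, 118.1061°W:
  1: 2.7545 km
  2: 4.9206 km
  3: 1.7383 km
  4: 5.2375 km
  → nearest: 3 (1.7383 km)
Q4 at 34.2949°N, 118.0993°W:
  1: 6.3821 km
  2: 2.0100 km
  3: 3.2769 km
  4: 8.5180 km
  → nearest: 2 (2.0100 km)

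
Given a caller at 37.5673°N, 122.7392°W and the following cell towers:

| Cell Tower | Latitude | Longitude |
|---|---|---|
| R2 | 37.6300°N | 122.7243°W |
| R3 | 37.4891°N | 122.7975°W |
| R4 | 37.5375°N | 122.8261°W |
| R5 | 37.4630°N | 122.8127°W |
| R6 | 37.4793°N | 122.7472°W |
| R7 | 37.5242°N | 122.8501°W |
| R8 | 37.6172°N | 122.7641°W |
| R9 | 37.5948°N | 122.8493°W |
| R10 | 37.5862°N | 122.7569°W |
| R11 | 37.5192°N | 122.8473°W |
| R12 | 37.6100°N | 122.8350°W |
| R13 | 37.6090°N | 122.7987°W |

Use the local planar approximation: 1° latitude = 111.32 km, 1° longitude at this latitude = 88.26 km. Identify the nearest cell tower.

R10

Distances from 37.5673°N, 122.7392°W:
R2: 7.1026 km
R3: 10.1123 km
R4: 8.3565 km
R5: 13.3000 km
R6: 9.8216 km
R7: 10.9007 km
R8: 5.9738 km
R9: 10.1882 km
R10: 2.6205 km
R11: 10.9407 km
R12: 9.6998 km
R13: 7.0090 km
Minimum: R10 at 2.6205 km.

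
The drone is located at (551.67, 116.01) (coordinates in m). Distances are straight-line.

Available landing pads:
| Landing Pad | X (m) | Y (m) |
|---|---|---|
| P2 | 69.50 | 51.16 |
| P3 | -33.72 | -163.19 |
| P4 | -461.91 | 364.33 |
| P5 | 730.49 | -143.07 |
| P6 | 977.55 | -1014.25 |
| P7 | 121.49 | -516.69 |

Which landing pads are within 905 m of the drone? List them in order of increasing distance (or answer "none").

P5, P2, P3, P7

Distances from (551.67, 116.01):
P2: 486.51 m
P3: 648.56 m
P4: 1043.56 m
P5: 314.80 m
P6: 1207.83 m
P7: 765.09 m
Threshold 905 m: P5 (314.80 m), P2 (486.51 m), P3 (648.56 m), P7 (765.09 m) are within range.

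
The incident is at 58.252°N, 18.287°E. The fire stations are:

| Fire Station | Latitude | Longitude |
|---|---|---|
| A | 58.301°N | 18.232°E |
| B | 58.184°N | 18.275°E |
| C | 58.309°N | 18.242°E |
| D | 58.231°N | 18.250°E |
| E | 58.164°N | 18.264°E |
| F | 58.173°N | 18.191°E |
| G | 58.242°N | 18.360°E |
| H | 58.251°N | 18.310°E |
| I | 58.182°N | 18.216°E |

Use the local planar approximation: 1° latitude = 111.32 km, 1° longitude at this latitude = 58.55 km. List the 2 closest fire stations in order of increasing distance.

H, D

Distances from 58.252°N, 18.287°E:
A: 6.334 km
B: 7.602 km
C: 6.871 km
D: 3.187 km
E: 9.888 km
F: 10.437 km
G: 4.417 km
H: 1.351 km
I: 8.832 km
Sorted: H (1.351 km) < D (3.187 km) < G (4.417 km) < A (6.334 km) < …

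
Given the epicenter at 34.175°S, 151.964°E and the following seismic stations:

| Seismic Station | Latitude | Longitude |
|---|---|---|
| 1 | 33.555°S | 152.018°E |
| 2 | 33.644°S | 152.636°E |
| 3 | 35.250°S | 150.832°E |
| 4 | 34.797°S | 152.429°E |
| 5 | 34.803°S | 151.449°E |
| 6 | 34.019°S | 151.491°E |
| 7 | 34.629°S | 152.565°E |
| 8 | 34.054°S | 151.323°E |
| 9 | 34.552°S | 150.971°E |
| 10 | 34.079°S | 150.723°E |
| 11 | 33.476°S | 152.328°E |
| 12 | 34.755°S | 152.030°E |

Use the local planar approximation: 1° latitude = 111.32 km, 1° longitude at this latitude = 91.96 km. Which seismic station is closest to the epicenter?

Distances from 34.175°S, 151.964°E:
1: √((0.620·111.32)² + (0.054·91.96)²) = √(4763.53954 + 24.65957) = 69.197 km
2: √((0.531·111.32)² + (0.672·91.96)²) = √(3494.10086 + 3818.88404) = 85.516 km
3: √((-1.075·111.32)² + (-1.132·91.96)²) = √(14320.66956 + 10836.54351) = 158.610 km
4: √((-0.622·111.32)² + (0.465·91.96)²) = √(4794.32162 + 1828.53733) = 81.381 km
5: √((-0.628·111.32)² + (-0.515·91.96)²) = √(4887.26269 + 2242.91277) = 84.440 km
6: √((0.156·111.32)² + (-0.473·91.96)²) = √(301.57518 + 1891.99597) = 46.836 km
7: √((-0.454·111.32)² + (0.601·91.96)²) = √(2554.21882 + 3054.54740) = 74.892 km
8: √((0.121·111.32)² + (-0.641·91.96)²) = √(181.43336 + 3474.67336) = 60.466 km
9: √((-0.377·111.32)² + (-0.993·91.96)²) = √(1761.28281 + 8338.66299) = 100.498 km
10: √((0.096·111.32)² + (-1.241·91.96)²) = √(114.20598 + 13023.91305) = 114.622 km
11: √((0.699·111.32)² + (0.364·91.96)²) = √(6054.81317 + 1120.47119) = 84.707 km
12: √((-0.580·111.32)² + (0.066·91.96)²) = √(4168.71670 + 36.83713) = 64.850 km
Minimum: 6 at 46.836 km.

6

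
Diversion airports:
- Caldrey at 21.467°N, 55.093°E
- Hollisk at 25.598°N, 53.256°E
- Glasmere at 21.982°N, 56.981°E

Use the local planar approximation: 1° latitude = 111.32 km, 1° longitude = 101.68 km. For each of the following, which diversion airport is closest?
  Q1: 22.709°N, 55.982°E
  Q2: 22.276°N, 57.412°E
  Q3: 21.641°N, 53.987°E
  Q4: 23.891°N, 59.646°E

Q1 at 22.709°N, 55.982°E:
  Caldrey: 165.187 km
  Hollisk: 424.567 km
  Glasmere: 129.876 km
  → nearest: Glasmere (129.876 km)
Q2 at 22.276°N, 57.412°E:
  Caldrey: 252.409 km
  Hollisk: 561.544 km
  Glasmere: 54.696 km
  → nearest: Glasmere (54.696 km)
Q3 at 21.641°N, 53.987°E:
  Caldrey: 114.114 km
  Hollisk: 446.720 km
  Glasmere: 306.787 km
  → nearest: Caldrey (114.114 km)
Q4 at 23.891°N, 59.646°E:
  Caldrey: 535.850 km
  Hollisk: 676.952 km
  Glasmere: 344.368 km
  → nearest: Glasmere (344.368 km)

Q1→Glasmere; Q2→Glasmere; Q3→Caldrey; Q4→Glasmere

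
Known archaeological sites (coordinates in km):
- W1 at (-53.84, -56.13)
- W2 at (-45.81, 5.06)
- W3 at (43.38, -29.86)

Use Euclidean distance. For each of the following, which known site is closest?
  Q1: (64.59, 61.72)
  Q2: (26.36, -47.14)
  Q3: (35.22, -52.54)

Q1→W3; Q2→W3; Q3→W3

Q1 at (64.59, 61.72):
  W1: 167.08 km
  W2: 124.09 km
  W3: 94.00 km
  → nearest: W3 (94.00 km)
Q2 at (26.36, -47.14):
  W1: 80.70 km
  W2: 89.07 km
  W3: 24.25 km
  → nearest: W3 (24.25 km)
Q3 at (35.22, -52.54):
  W1: 89.13 km
  W2: 99.42 km
  W3: 24.10 km
  → nearest: W3 (24.10 km)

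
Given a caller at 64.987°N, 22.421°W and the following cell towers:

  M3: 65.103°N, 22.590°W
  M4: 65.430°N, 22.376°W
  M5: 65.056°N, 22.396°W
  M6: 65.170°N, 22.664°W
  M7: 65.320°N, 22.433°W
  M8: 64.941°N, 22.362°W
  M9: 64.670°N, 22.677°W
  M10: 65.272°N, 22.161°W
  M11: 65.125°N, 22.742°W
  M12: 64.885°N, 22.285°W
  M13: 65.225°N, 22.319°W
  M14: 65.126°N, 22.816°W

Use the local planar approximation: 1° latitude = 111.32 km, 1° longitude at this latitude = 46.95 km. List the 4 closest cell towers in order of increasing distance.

Distances from 64.987°N, 22.421°W:
M3: 15.156 km
M4: 49.360 km
M5: 7.770 km
M6: 23.349 km
M7: 37.074 km
M8: 5.822 km
M9: 37.279 km
M10: 33.994 km
M11: 21.520 km
M12: 13.027 km
M13: 26.923 km
M14: 24.153 km
Sorted: M8 (5.822 km) < M5 (7.770 km) < M12 (13.027 km) < M3 (15.156 km) < M11 (21.520 km) < M6 (23.349 km) < …

M8, M5, M12, M3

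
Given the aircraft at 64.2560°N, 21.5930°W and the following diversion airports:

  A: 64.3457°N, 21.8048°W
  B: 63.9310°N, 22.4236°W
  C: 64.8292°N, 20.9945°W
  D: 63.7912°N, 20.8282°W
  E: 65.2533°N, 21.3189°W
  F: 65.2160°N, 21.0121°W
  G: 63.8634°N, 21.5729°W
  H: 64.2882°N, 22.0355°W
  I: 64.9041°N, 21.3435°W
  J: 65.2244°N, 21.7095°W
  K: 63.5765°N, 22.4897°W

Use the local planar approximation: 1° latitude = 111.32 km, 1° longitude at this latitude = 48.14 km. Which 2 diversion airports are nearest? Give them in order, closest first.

Distances from 64.2560°N, 21.5930°W:
A: 14.2712 km
B: 53.9233 km
C: 70.0119 km
D: 63.5036 km
E: 111.8008 km
F: 110.4654 km
G: 43.7149 km
H: 21.6014 km
I: 73.1394 km
J: 107.9481 km
K: 87.0925 km
Sorted: A (14.2712 km) < H (21.6014 km) < G (43.7149 km) < B (53.9233 km) < …

A, H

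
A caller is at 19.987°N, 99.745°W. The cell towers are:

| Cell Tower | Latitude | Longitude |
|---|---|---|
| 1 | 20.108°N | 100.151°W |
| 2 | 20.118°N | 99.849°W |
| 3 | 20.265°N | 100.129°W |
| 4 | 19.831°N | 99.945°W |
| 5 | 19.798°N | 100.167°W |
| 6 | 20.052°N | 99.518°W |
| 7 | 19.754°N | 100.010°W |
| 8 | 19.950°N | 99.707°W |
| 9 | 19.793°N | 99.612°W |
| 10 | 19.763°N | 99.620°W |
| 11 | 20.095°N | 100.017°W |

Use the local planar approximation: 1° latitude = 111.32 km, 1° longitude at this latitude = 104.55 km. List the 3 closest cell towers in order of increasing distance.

Distances from 19.987°N, 99.745°W:
1: 44.533 km
2: 18.190 km
3: 50.690 km
4: 27.181 km
5: 48.880 km
6: 24.811 km
7: 37.952 km
8: 5.723 km
9: 25.685 km
10: 28.153 km
11: 30.875 km
Sorted: 8 (5.723 km) < 2 (18.190 km) < 6 (24.811 km) < 9 (25.685 km) < 4 (27.181 km) < …

8, 2, 6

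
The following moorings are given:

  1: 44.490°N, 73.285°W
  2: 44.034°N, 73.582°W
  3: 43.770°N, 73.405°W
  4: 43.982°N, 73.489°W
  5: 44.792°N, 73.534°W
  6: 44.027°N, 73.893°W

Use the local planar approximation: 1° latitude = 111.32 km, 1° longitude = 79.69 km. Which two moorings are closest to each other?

Pairwise distances:
1–2: √((-0.456·111.32)² + (-0.297·79.69)²) = √(2576.77252 + 560.17091) = 56.008 km
1–3: √((-0.720·111.32)² + (-0.120·79.69)²) = √(6424.08662 + 91.44714) = 80.719 km
1–4: √((-0.508·111.32)² + (-0.204·79.69)²) = √(3197.96584 + 264.28225) = 58.841 km
1–5: √((0.302·111.32)² + (-0.249·79.69)²) = √(1130.21296 + 393.73711) = 39.038 km
1–6: √((-0.463·111.32)² + (-0.608·79.69)²) = √(2656.49117 + 2347.54979) = 70.739 km
2–3: √((-0.264·111.32)² + (0.177·79.69)²) = √(863.68276 + 198.95469) = 32.598 km
2–4: √((-0.052·111.32)² + (0.093·79.69)²) = √(33.50835 + 54.92544) = 9.404 km
2–5: √((0.758·111.32)² + (0.048·79.69)²) = √(7120.07891 + 14.63154) = 84.467 km
2–6: √((-0.007·111.32)² + (-0.311·79.69)²) = √(0.60721 + 614.22633) = 24.796 km
3–4: √((0.212·111.32)² + (-0.084·79.69)²) = √(556.95245 + 44.80910) = 24.531 km
3–5: √((1.022·111.32)² + (-0.129·79.69)²) = √(12943.39446 + 105.67861) = 114.233 km
3–6: √((0.257·111.32)² + (-0.488·79.69)²) = √(818.48861 + 1512.33254) = 48.279 km
4–5: √((0.810·111.32)² + (-0.045·79.69)²) = √(8130.48463 + 12.85975) = 90.240 km
4–6: √((0.045·111.32)² + (-0.404·79.69)²) = √(25.09409 + 1036.50257) = 32.582 km
5–6: √((-0.765·111.32)² + (-0.359·79.69)²) = √(7252.19154 + 818.45829) = 89.837 km
Closest pair: 2–4 at 9.404 km.

2 and 4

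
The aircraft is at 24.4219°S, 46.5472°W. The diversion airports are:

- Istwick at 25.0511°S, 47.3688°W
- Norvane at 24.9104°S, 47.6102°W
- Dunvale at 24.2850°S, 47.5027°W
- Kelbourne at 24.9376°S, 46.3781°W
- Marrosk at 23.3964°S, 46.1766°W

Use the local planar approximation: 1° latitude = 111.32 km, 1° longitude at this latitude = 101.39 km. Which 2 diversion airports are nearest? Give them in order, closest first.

Kelbourne, Dunvale

Distances from 24.4219°S, 46.5472°W:
Istwick: √((-0.6292·111.32)² + (-0.8216·101.39)²) = √(4905.957970 + 6939.227202) = 108.8356 km
Norvane: √((-0.4885·111.32)² + (-1.0630·101.39)²) = √(2957.164823 + 11616.004595) = 120.7194 km
Dunvale: √((0.1369·111.32)² + (-0.9555·101.39)²) = √(232.248700 + 9385.374979) = 98.0695 km
Kelbourne: √((-0.5157·111.32)² + (0.1691·101.39)²) = √(3295.646775 + 293.952705) = 59.9133 km
Marrosk: √((1.0255·111.32)² + (0.3706·101.39)²) = √(13032.199653 + 1411.890695) = 120.1836 km
Sorted: Kelbourne (59.9133 km) < Dunvale (98.0695 km) < Istwick (108.8356 km) < Marrosk (120.1836 km) < …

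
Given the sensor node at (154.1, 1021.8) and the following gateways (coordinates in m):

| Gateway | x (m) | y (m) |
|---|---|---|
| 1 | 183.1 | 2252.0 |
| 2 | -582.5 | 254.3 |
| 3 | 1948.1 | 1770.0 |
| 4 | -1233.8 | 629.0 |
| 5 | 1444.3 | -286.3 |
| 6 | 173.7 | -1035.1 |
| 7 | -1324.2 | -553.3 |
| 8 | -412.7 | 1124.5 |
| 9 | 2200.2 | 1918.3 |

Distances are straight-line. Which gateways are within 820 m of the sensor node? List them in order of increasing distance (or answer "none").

8

Distances from (154.1, 1021.8):
1: √((29.0)² + (1230.2)²) = √(841.000 + 1513392.040) = 1230.5 m
2: √((-736.6)² + (-767.5)²) = √(542579.560 + 589056.250) = 1063.8 m
3: √((1794.0)² + (748.2)²) = √(3218436.000 + 559803.240) = 1943.8 m
4: √((-1387.9)² + (-392.8)²) = √(1926266.410 + 154291.840) = 1442.4 m
5: √((1290.2)² + (-1308.1)²) = √(1664616.040 + 1711125.610) = 1837.3 m
6: √((19.6)² + (-2056.9)²) = √(384.160 + 4230837.610) = 2057.0 m
7: √((-1478.3)² + (-1575.1)²) = √(2185370.890 + 2480940.010) = 2160.2 m
8: √((-566.8)² + (102.7)²) = √(321262.240 + 10547.290) = 576.0 m
9: √((2046.1)² + (896.5)²) = √(4186525.210 + 803712.250) = 2233.9 m
Threshold 820 m: 8 (576.0 m) is within range.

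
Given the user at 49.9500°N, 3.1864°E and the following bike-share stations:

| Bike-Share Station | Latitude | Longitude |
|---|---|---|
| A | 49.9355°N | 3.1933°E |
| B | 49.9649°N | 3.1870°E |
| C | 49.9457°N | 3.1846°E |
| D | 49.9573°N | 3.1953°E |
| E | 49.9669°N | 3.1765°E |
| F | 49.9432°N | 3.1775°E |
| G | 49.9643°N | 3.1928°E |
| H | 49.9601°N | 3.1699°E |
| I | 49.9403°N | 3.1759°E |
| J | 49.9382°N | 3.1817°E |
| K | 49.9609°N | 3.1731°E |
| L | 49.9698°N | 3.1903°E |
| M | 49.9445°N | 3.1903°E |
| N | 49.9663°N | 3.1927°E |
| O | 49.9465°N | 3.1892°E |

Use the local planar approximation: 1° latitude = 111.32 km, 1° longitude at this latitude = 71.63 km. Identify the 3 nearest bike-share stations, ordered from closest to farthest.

Distances from 49.9500°N, 3.1864°E:
A: √((-0.0145·111.32)² + (0.0069·71.63)²) = √(2.605448 + 0.244280) = 1.6881 km
B: √((0.0149·111.32)² + (0.0006·71.63)²) = √(2.751180 + 0.001847) = 1.6592 km
C: √((-0.0043·111.32)² + (-0.0018·71.63)²) = √(0.229131 + 0.016624) = 0.4957 km
D: √((0.0073·111.32)² + (0.0089·71.63)²) = √(0.660377 + 0.406415) = 1.0329 km
E: √((0.0169·111.32)² + (-0.0099·71.63)²) = √(3.539320 + 0.502875) = 2.0105 km
F: √((-0.0068·111.32)² + (-0.0089·71.63)²) = √(0.573013 + 0.406415) = 0.9897 km
G: √((0.0143·111.32)² + (0.0064·71.63)²) = √(2.534069 + 0.210160) = 1.6566 km
H: √((0.0101·111.32)² + (-0.0165·71.63)²) = √(1.264122 + 1.396876) = 1.6313 km
I: √((-0.0097·111.32)² + (-0.0105·71.63)²) = √(1.165977 + 0.565677) = 1.3159 km
J: √((-0.0118·111.32)² + (-0.0047·71.63)²) = √(1.725482 + 0.113341) = 1.3560 km
K: √((0.0109·111.32)² + (-0.0133·71.63)²) = √(1.472310 + 0.907597) = 1.5427 km
L: √((0.0198·111.32)² + (0.0039·71.63)²) = √(4.858216 + 0.078040) = 2.2218 km
M: √((-0.0055·111.32)² + (0.0039·71.63)²) = √(0.374862 + 0.078040) = 0.6730 km
N: √((0.0163·111.32)² + (0.0063·71.63)²) = √(3.292468 + 0.203644) = 1.8698 km
O: √((-0.0035·111.32)² + (0.0028·71.63)²) = √(0.151804 + 0.040226) = 0.4382 km
Sorted: O (0.4382 km) < C (0.4957 km) < M (0.6730 km) < F (0.9897 km) < D (1.0329 km) < …

O, C, M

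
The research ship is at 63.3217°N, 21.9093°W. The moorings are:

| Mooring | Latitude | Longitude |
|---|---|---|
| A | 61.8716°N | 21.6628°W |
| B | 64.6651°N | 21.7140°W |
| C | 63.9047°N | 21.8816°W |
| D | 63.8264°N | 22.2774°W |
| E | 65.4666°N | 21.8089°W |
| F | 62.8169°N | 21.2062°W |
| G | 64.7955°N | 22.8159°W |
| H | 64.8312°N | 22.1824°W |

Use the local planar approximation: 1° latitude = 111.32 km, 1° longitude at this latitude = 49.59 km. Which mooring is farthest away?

Distances from 63.3217°N, 21.9093°W:
A: 161.8873 km
B: 149.8606 km
C: 64.9141 km
D: 59.0742 km
E: 238.8222 km
F: 66.1324 km
G: 170.1119 km
H: 168.5824 km
Maximum: E at 238.8222 km.

E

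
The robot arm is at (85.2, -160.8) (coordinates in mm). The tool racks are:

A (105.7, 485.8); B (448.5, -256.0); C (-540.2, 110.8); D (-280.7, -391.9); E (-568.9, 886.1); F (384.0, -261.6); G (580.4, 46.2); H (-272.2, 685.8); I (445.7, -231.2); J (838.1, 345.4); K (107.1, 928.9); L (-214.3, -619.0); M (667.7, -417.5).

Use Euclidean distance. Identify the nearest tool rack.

Distances from (85.2, -160.8):
A: √((20.5)² + (646.6)²) = √(420.250 + 418091.560) = 646.9 mm
B: √((363.3)² + (-95.2)²) = √(131986.890 + 9063.040) = 375.6 mm
C: √((-625.4)² + (271.6)²) = √(391125.160 + 73766.560) = 681.8 mm
D: √((-365.9)² + (-231.1)²) = √(133882.810 + 53407.210) = 432.8 mm
E: √((-654.1)² + (1046.9)²) = √(427846.810 + 1095999.610) = 1234.4 mm
F: √((298.8)² + (-100.8)²) = √(89281.440 + 10160.640) = 315.3 mm
G: √((495.2)² + (207.0)²) = √(245223.040 + 42849.000) = 536.7 mm
H: √((-357.4)² + (846.6)²) = √(127734.760 + 716731.560) = 918.9 mm
I: √((360.5)² + (-70.4)²) = √(129960.250 + 4956.160) = 367.3 mm
J: √((752.9)² + (506.2)²) = √(566858.410 + 256238.440) = 907.2 mm
K: √((21.9)² + (1089.7)²) = √(479.610 + 1187446.090) = 1089.9 mm
L: √((-299.5)² + (-458.2)²) = √(89700.250 + 209947.240) = 547.4 mm
M: √((582.5)² + (-256.7)²) = √(339306.250 + 65894.890) = 636.6 mm
Minimum: F at 315.3 mm.

F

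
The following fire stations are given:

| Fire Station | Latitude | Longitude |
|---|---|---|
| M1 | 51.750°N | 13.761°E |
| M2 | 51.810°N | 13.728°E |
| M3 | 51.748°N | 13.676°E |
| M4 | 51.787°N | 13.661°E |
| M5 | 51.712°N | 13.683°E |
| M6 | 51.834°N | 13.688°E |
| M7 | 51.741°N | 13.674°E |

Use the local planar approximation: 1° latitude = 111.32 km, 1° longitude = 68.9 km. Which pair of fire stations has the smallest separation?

Pairwise distances:
M1–M2: 7.056 km
M1–M3: 5.861 km
M1–M4: 8.027 km
M1–M5: 6.839 km
M1–M6: 10.618 km
M1–M7: 6.077 km
M2–M3: 7.776 km
M2–M4: 5.279 km
M2–M5: 11.341 km
M2–M6: 3.838 km
M2–M7: 8.535 km
M3–M4: 4.463 km
M3–M5: 4.036 km
M3–M6: 9.609 km
M3–M7: 0.791 km
M4–M5: 8.485 km
M4–M6: 5.553 km
M4–M7: 5.198 km
M5–M6: 13.585 km
M5–M7: 3.287 km
M6–M7: 10.398 km
Closest pair: M3–M7 at 0.791 km.

M3 and M7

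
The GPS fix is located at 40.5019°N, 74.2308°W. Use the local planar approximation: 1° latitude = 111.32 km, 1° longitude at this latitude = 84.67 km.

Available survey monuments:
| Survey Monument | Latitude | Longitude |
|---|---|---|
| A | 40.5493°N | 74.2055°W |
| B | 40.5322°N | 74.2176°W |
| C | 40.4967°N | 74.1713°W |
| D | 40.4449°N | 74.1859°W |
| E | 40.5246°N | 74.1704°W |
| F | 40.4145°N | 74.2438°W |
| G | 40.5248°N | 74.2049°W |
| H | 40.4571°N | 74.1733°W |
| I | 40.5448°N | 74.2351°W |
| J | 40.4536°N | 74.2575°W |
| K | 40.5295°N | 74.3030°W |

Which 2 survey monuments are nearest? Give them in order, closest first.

Distances from 40.5019°N, 74.2308°W:
A: 5.6948 km
B: 3.5533 km
C: 5.0710 km
D: 7.3969 km
E: 5.7043 km
F: 9.7914 km
G: 3.3627 km
H: 6.9695 km
I: 4.7895 km
J: 5.8327 km
K: 6.8418 km
Sorted: G (3.3627 km) < B (3.5533 km) < I (4.7895 km) < C (5.0710 km) < …

G, B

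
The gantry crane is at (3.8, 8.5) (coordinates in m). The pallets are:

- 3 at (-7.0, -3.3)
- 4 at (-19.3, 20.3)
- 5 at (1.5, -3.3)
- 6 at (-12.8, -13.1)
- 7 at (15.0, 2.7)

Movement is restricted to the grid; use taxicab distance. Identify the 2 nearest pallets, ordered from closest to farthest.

Distances from (3.8, 8.5):
3: |-10.8| + |-11.8| = 10.8 + 11.8 = 22.6 m
4: |-23.1| + |11.8| = 23.1 + 11.8 = 34.9 m
5: |-2.3| + |-11.8| = 2.3 + 11.8 = 14.1 m
6: |-16.6| + |-21.6| = 16.6 + 21.6 = 38.2 m
7: |11.2| + |-5.8| = 11.2 + 5.8 = 17.0 m
Sorted: 5 (14.1 m) < 7 (17.0 m) < 3 (22.6 m) < 4 (34.9 m) < …

5, 7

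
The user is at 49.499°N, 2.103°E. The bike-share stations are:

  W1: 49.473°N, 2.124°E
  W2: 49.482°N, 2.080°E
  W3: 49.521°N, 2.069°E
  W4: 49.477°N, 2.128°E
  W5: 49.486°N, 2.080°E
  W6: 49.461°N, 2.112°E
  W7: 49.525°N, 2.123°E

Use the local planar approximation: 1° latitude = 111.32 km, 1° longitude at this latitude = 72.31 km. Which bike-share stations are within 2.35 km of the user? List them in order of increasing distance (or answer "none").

Distances from 49.499°N, 2.103°E:
W1: √((-0.026·111.32)² + (0.021·72.31)²) = √(8.37709 + 2.30587) = 3.268 km
W2: √((-0.017·111.32)² + (-0.023·72.31)²) = √(3.58133 + 2.76600) = 2.519 km
W3: √((0.022·111.32)² + (-0.034·72.31)²) = √(5.99780 + 6.04442) = 3.470 km
W4: √((-0.022·111.32)² + (0.025·72.31)²) = √(5.99780 + 3.26796) = 3.044 km
W5: √((-0.013·111.32)² + (-0.023·72.31)²) = √(2.09427 + 2.76600) = 2.205 km
W6: √((-0.038·111.32)² + (0.009·72.31)²) = √(17.89425 + 0.42353) = 4.280 km
W7: √((0.026·111.32)² + (0.020·72.31)²) = √(8.37709 + 2.09149) = 3.236 km
Threshold 2.35 km: W5 (2.205 km) is within range.

W5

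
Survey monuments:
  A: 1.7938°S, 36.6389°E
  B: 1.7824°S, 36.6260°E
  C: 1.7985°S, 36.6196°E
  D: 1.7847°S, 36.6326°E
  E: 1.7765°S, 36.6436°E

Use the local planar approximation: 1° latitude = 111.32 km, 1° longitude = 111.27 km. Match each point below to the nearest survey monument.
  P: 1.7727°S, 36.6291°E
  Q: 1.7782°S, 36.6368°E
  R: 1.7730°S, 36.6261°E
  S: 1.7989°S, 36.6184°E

P at 1.7727°S, 36.6291°E:
  A: √((-0.0211·111.32)² + (0.0098·111.27)²) = √(5.517106 + 1.189072) = 2.5896 km
  B: √((-0.0097·111.32)² + (-0.0031·111.27)²) = √(1.165977 + 0.118982) = 1.1336 km
  C: √((-0.0258·111.32)² + (-0.0095·111.27)²) = √(8.248706 + 1.117386) = 3.0604 km
  D: √((-0.0120·111.32)² + (0.0035·111.27)²) = √(1.784469 + 0.151667) = 1.3915 km
  E: √((-0.0038·111.32)² + (0.0145·111.27)²) = √(0.178943 + 2.603108) = 1.6679 km
  → nearest: B (1.1336 km)
Q at 1.7782°S, 36.6368°E:
  A: √((-0.0156·111.32)² + (0.0021·111.27)²) = √(3.015752 + 0.054600) = 1.7522 km
  B: √((-0.0042·111.32)² + (-0.0108·111.27)²) = √(0.218597 + 1.444121) = 1.2895 km
  C: √((-0.0203·111.32)² + (-0.0172·111.27)²) = √(5.106678 + 3.662799) = 2.9613 km
  D: √((-0.0065·111.32)² + (-0.0042·111.27)²) = √(0.523568 + 0.218401) = 0.8614 km
  E: √((0.0017·111.32)² + (0.0068·111.27)²) = √(0.035813 + 0.572498) = 0.7799 km
  → nearest: E (0.7799 km)
R at 1.7730°S, 36.6261°E:
  A: √((-0.0208·111.32)² + (0.0128·111.27)²) = √(5.361336 + 2.028505) = 2.7184 km
  B: √((-0.0094·111.32)² + (-0.0001·111.27)²) = √(1.094970 + 0.000124) = 1.0465 km
  C: √((-0.0255·111.32)² + (-0.0065·111.27)²) = √(8.057991 + 0.523098) = 2.9293 km
  D: √((-0.0117·111.32)² + (0.0065·111.27)²) = √(1.696360 + 0.523098) = 1.4898 km
  E: √((-0.0035·111.32)² + (0.0175·111.27)²) = √(0.151804 + 3.791685) = 1.9858 km
  → nearest: B (1.0465 km)
S at 1.7989°S, 36.6184°E:
  A: √((0.0051·111.32)² + (0.0205·111.27)²) = √(0.322320 + 5.203121) = 2.3506 km
  B: √((0.0165·111.32)² + (0.0076·111.27)²) = √(3.373761 + 0.715127) = 2.0221 km
  C: √((0.0004·111.32)² + (0.0012·111.27)²) = √(0.001983 + 0.017829) = 0.1408 km
  D: √((0.0142·111.32)² + (0.0142·111.27)²) = √(2.498752 + 2.496507) = 2.2350 km
  E: √((0.0224·111.32)² + (0.0252·111.27)²) = √(6.217881 + 7.862438) = 3.7524 km
  → nearest: C (0.1408 km)

P→B; Q→E; R→B; S→C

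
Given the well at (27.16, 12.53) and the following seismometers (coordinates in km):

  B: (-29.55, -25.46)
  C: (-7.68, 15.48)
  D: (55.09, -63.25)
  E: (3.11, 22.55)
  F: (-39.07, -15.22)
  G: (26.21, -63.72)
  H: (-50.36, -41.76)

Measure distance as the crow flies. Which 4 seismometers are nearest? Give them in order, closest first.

E, C, B, F

Distances from (27.16, 12.53):
B: √((-56.71)² + (-37.99)²) = √(3216.0241 + 1443.2401) = 68.26 km
C: √((-34.84)² + (2.95)²) = √(1213.8256 + 8.7025) = 34.96 km
D: √((27.93)² + (-75.78)²) = √(780.0849 + 5742.6084) = 80.76 km
E: √((-24.05)² + (10.02)²) = √(578.4025 + 100.4004) = 26.05 km
F: √((-66.23)² + (-27.75)²) = √(4386.4129 + 770.0625) = 71.81 km
G: √((-0.95)² + (-76.25)²) = √(0.9025 + 5814.0625) = 76.26 km
H: √((-77.52)² + (-54.29)²) = √(6009.3504 + 2947.4041) = 94.64 km
Sorted: E (26.05 km) < C (34.96 km) < B (68.26 km) < F (71.81 km) < G (76.26 km) < D (80.76 km) < …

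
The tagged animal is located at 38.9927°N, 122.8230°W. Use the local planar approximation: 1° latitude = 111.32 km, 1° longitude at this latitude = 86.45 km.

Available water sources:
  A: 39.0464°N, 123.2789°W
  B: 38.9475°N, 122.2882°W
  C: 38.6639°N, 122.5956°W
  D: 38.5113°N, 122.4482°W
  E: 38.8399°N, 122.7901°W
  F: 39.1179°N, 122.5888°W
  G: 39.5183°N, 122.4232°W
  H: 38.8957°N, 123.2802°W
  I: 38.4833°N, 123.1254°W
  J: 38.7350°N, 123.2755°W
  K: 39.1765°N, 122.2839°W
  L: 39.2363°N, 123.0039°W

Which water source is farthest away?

G

Distances from 38.9927°N, 122.8230°W:
A: √((0.0537·111.32)² + (-0.4559·86.45)²) = √(35.735097 + 1553.349492) = 39.8633 km
B: √((-0.0452·111.32)² + (0.5348·86.45)²) = √(25.317643 + 2137.532824) = 46.5065 km
C: √((-0.3288·111.32)² + (0.2274·86.45)²) = √(1339.707575 + 386.465665) = 41.5472 km
D: √((-0.4814·111.32)² + (0.3748·86.45)²) = √(2871.828937 + 1049.854610) = 62.6233 km
E: √((-0.1528·111.32)² + (0.0329·86.45)²) = √(289.329758 + 8.089502) = 17.2458 km
F: √((0.1252·111.32)² + (0.2342·86.45)²) = √(194.247328 + 409.924407) = 24.5799 km
G: √((0.5256·111.32)² + (0.3998·86.45)²) = √(3423.395760 + 1194.580923) = 67.9557 km
H: √((-0.0970·111.32)² + (-0.4572·86.45)²) = √(116.597668 + 1562.220882) = 40.9734 km
I: √((-0.5094·111.32)² + (-0.3024·86.45)²) = √(3215.616708 + 683.429261) = 62.4423 km
J: √((-0.2577·111.32)² + (-0.4525·86.45)²) = √(822.953378 + 1530.266822) = 48.5100 km
K: √((0.1838·111.32)² + (0.5391·86.45)²) = √(418.636807 + 2172.044201) = 50.8987 km
L: √((0.2436·111.32)² + (-0.1809·86.45)²) = √(735.361626 + 244.572222) = 31.3039 km
Maximum: G at 67.9557 km.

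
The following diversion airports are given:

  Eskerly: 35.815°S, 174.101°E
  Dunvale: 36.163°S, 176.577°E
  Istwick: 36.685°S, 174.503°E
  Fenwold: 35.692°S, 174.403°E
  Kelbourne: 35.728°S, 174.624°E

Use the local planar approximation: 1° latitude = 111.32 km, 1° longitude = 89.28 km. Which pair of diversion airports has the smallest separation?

Pairwise distances:
Fenwold–Kelbourne: 20.134 km
Eskerly–Fenwold: 30.240 km
Eskerly–Kelbourne: 47.687 km
Eskerly–Istwick: 103.285 km
Istwick–Kelbourne: 107.080 km
Istwick–Fenwold: 110.901 km
Dunvale–Kelbourne: 180.963 km
Dunvale–Istwick: 194.071 km
Dunvale–Fenwold: 201.052 km
Eskerly–Dunvale: 224.426 km
Closest pair: Fenwold–Kelbourne at 20.134 km.

Fenwold and Kelbourne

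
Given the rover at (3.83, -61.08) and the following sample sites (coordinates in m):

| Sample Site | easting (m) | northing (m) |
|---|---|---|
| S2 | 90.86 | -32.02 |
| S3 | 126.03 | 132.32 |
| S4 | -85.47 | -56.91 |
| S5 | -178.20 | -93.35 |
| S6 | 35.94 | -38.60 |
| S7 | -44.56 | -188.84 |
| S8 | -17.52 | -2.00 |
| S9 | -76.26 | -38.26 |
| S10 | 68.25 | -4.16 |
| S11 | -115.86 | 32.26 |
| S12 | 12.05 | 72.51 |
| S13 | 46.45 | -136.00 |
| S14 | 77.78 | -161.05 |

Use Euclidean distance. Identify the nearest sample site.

S6

Distances from (3.83, -61.08):
S2: √((87.03)² + (29.06)²) = √(7574.2209 + 844.4836) = 91.75 m
S3: √((122.20)² + (193.40)²) = √(14932.8400 + 37403.5600) = 228.77 m
S4: √((-89.30)² + (4.17)²) = √(7974.4900 + 17.3889) = 89.40 m
S5: √((-182.03)² + (-32.27)²) = √(33134.9209 + 1041.3529) = 184.87 m
S6: √((32.11)² + (22.48)²) = √(1031.0521 + 505.3504) = 39.20 m
S7: √((-48.39)² + (-127.76)²) = √(2341.5921 + 16322.6176) = 136.62 m
S8: √((-21.35)² + (59.08)²) = √(455.8225 + 3490.4464) = 62.82 m
S9: √((-80.09)² + (22.82)²) = √(6414.4081 + 520.7524) = 83.28 m
S10: √((64.42)² + (56.92)²) = √(4149.9364 + 3239.8864) = 85.96 m
S11: √((-119.69)² + (93.34)²) = √(14325.6961 + 8712.3556) = 151.78 m
S12: √((8.22)² + (133.59)²) = √(67.5684 + 17846.2881) = 133.84 m
S13: √((42.62)² + (-74.92)²) = √(1816.4644 + 5613.0064) = 86.19 m
S14: √((73.95)² + (-99.97)²) = √(5468.6025 + 9994.0009) = 124.35 m
Minimum: S6 at 39.20 m.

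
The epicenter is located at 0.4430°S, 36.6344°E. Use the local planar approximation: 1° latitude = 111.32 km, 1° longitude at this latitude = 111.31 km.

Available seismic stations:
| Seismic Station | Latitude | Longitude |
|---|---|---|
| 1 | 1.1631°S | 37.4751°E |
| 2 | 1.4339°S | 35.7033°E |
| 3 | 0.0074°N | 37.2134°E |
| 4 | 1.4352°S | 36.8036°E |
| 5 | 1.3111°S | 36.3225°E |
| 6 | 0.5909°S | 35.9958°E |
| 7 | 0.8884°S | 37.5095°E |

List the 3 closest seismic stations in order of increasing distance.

6, 3, 5

Distances from 0.4430°S, 36.6344°E:
1: √((-0.7201·111.32)² + (0.8407·111.31)²) = √(6425.871213 + 8756.901413) = 123.2184 km
2: √((-0.9909·111.32)² + (-0.9311·111.31)²) = √(12167.631602 + 10741.403195) = 151.3573 km
3: √((0.4504·111.32)² + (0.5790·111.31)²) = √(2513.871990 + 4153.607863) = 81.6546 km
4: √((-0.9922·111.32)² + (0.1692·111.31)²) = √(12199.578917 + 354.706448) = 112.0459 km
5: √((-0.8681·111.32)² + (-0.3119·111.31)²) = √(9338.688895 + 1205.310986) = 102.6840 km
6: √((-0.1479·111.32)² + (-0.6386·111.31)²) = √(271.070804 + 5052.731189) = 72.9644 km
7: √((-0.4454·111.32)² + (0.8751·111.31)²) = √(2458.367584 + 9488.197873) = 109.3003 km
Sorted: 6 (72.9644 km) < 3 (81.6546 km) < 5 (102.6840 km) < 7 (109.3003 km) < 4 (112.0459 km) < …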